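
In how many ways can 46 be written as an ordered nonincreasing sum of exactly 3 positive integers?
p(46, 3 parts) = 176

Partitions of n into exactly k parts are in bijection with partitions of n − k into at most k parts (subtract 1 from each part). So p(46, exactly 3) = p(43, parts ≤ 3). Computing via the recurrence p(m, j) = p(m, j−1) + p(m−j, j) gives 176.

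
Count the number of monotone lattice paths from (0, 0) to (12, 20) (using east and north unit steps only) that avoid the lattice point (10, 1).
Number of paths = 225790530

Total paths from (0, 0) to (12, 20): C(32, 12) = 225792840. Paths through (10, 1): (paths (0, 0) → (10, 1)) × (paths (10, 1) → (12, 20)) = C(11, 10) · C(21, 2) = 11 · 210 = 2310. Avoidance count = 225792840 − 2310 = 225790530.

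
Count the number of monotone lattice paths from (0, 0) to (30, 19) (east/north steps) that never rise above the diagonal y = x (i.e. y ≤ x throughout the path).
Number of paths = 7297426411968

By the reflection principle (André's argument), the number of monotone paths to (30, 19) with n ≤ m that never go above y = x is C(49, 30) − C(49, 31) = 18851684897584 − 11554258485616 = 7297426411968.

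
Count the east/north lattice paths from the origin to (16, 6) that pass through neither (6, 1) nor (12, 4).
Number of paths = 35112

Inclusion–exclusion. Total paths: C(22, 16) = 74613. Through P₁: C(7, 6)·C(15, 10) = 21021. Through P₂: C(16, 12)·C(6, 4) = 27300. Since P₁ is strictly southwest of P₂, a monotone path through both must visit P₁ then P₂; paths through both = C(7, 6)·C(9, 6)·C(6, 4) = 8820. Avoid both = 74613 − 21021 − 27300 + 8820 = 35112.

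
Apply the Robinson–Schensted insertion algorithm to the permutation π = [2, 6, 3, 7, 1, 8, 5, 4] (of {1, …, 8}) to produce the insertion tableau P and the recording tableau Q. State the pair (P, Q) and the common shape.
P = [1, 3, 4, 8] / [2, 5] / [6, 7];  Q = [1, 2, 4, 6] / [3, 7] / [5, 8];  common shape = (4, 2, 2)

Row-insert the values π_1, π_2, … into P one at a time, bumping the leftmost entry strictly greater than the inserted value down to the next row. The recording tableau Q records, in position (i, j), the step at which that cell was added to P.
  Insert 2 (step 1): P = [2];  Q = [1]
  Insert 6 (step 2): P = [2, 6];  Q = [1, 2]
  Insert 3 (step 3): P = [2, 3] / [6];  Q = [1, 2] / [3]
  Insert 7 (step 4): P = [2, 3, 7] / [6];  Q = [1, 2, 4] / [3]
  Insert 1 (step 5): P = [1, 3, 7] / [2] / [6];  Q = [1, 2, 4] / [3] / [5]
  Insert 8 (step 6): P = [1, 3, 7, 8] / [2] / [6];  Q = [1, 2, 4, 6] / [3] / [5]
  Insert 5 (step 7): P = [1, 3, 5, 8] / [2, 7] / [6];  Q = [1, 2, 4, 6] / [3, 7] / [5]
  Insert 4 (step 8): P = [1, 3, 4, 8] / [2, 5] / [6, 7];  Q = [1, 2, 4, 6] / [3, 7] / [5, 8]
Final shape: (4, 2, 2).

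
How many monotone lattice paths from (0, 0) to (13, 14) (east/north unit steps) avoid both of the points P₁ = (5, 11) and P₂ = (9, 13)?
Number of paths = 17178080

Inclusion–exclusion. Total paths: C(27, 13) = 20058300. Through P₁: C(16, 5)·C(11, 8) = 720720. Through P₂: C(22, 9)·C(5, 4) = 2487100. Since P₁ is strictly southwest of P₂, a monotone path through both must visit P₁ then P₂; paths through both = C(16, 5)·C(6, 4)·C(5, 4) = 327600. Avoid both = 20058300 − 720720 − 2487100 + 327600 = 17178080.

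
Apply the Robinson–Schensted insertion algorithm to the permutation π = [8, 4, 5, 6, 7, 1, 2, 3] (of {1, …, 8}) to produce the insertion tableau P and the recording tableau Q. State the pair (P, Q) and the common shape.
P = [1, 2, 3, 7] / [4, 5, 6] / [8];  Q = [1, 3, 4, 5] / [2, 7, 8] / [6];  common shape = (4, 3, 1)

Row-insert the values π_1, π_2, … into P one at a time, bumping the leftmost entry strictly greater than the inserted value down to the next row. The recording tableau Q records, in position (i, j), the step at which that cell was added to P.
  Insert 8 (step 1): P = [8];  Q = [1]
  Insert 4 (step 2): P = [4] / [8];  Q = [1] / [2]
  Insert 5 (step 3): P = [4, 5] / [8];  Q = [1, 3] / [2]
  Insert 6 (step 4): P = [4, 5, 6] / [8];  Q = [1, 3, 4] / [2]
  Insert 7 (step 5): P = [4, 5, 6, 7] / [8];  Q = [1, 3, 4, 5] / [2]
  Insert 1 (step 6): P = [1, 5, 6, 7] / [4] / [8];  Q = [1, 3, 4, 5] / [2] / [6]
  Insert 2 (step 7): P = [1, 2, 6, 7] / [4, 5] / [8];  Q = [1, 3, 4, 5] / [2, 7] / [6]
  Insert 3 (step 8): P = [1, 2, 3, 7] / [4, 5, 6] / [8];  Q = [1, 3, 4, 5] / [2, 7, 8] / [6]
Final shape: (4, 3, 1).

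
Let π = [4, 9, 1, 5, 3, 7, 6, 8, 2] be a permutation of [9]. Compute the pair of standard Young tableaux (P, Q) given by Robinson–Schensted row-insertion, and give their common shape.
P = [1, 2, 6, 8] / [3, 5, 7] / [4] / [9];  Q = [1, 2, 6, 8] / [3, 4, 7] / [5] / [9];  common shape = (4, 3, 1, 1)

Row-insert the values π_1, π_2, … into P one at a time, bumping the leftmost entry strictly greater than the inserted value down to the next row. The recording tableau Q records, in position (i, j), the step at which that cell was added to P.
  Insert 4 (step 1): P = [4];  Q = [1]
  Insert 9 (step 2): P = [4, 9];  Q = [1, 2]
  Insert 1 (step 3): P = [1, 9] / [4];  Q = [1, 2] / [3]
  Insert 5 (step 4): P = [1, 5] / [4, 9];  Q = [1, 2] / [3, 4]
  Insert 3 (step 5): P = [1, 3] / [4, 5] / [9];  Q = [1, 2] / [3, 4] / [5]
  Insert 7 (step 6): P = [1, 3, 7] / [4, 5] / [9];  Q = [1, 2, 6] / [3, 4] / [5]
  Insert 6 (step 7): P = [1, 3, 6] / [4, 5, 7] / [9];  Q = [1, 2, 6] / [3, 4, 7] / [5]
  Insert 8 (step 8): P = [1, 3, 6, 8] / [4, 5, 7] / [9];  Q = [1, 2, 6, 8] / [3, 4, 7] / [5]
  Insert 2 (step 9): P = [1, 2, 6, 8] / [3, 5, 7] / [4] / [9];  Q = [1, 2, 6, 8] / [3, 4, 7] / [5] / [9]
Final shape: (4, 3, 1, 1).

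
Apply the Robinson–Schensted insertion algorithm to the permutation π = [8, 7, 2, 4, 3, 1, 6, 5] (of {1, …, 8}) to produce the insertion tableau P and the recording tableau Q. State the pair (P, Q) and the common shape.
P = [1, 3, 5] / [2, 6] / [4] / [7] / [8];  Q = [1, 4, 7] / [2, 8] / [3] / [5] / [6];  common shape = (3, 2, 1, 1, 1)

Row-insert the values π_1, π_2, … into P one at a time, bumping the leftmost entry strictly greater than the inserted value down to the next row. The recording tableau Q records, in position (i, j), the step at which that cell was added to P.
  Insert 8 (step 1): P = [8];  Q = [1]
  Insert 7 (step 2): P = [7] / [8];  Q = [1] / [2]
  Insert 2 (step 3): P = [2] / [7] / [8];  Q = [1] / [2] / [3]
  Insert 4 (step 4): P = [2, 4] / [7] / [8];  Q = [1, 4] / [2] / [3]
  Insert 3 (step 5): P = [2, 3] / [4] / [7] / [8];  Q = [1, 4] / [2] / [3] / [5]
  Insert 1 (step 6): P = [1, 3] / [2] / [4] / [7] / [8];  Q = [1, 4] / [2] / [3] / [5] / [6]
  Insert 6 (step 7): P = [1, 3, 6] / [2] / [4] / [7] / [8];  Q = [1, 4, 7] / [2] / [3] / [5] / [6]
  Insert 5 (step 8): P = [1, 3, 5] / [2, 6] / [4] / [7] / [8];  Q = [1, 4, 7] / [2, 8] / [3] / [5] / [6]
Final shape: (3, 2, 1, 1, 1).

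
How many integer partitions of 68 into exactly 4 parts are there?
p(68, 4 parts) = 2280

Partitions of n into exactly k parts are in bijection with partitions of n − k into at most k parts (subtract 1 from each part). So p(68, exactly 4) = p(64, parts ≤ 4). Computing via the recurrence p(m, j) = p(m, j−1) + p(m−j, j) gives 2280.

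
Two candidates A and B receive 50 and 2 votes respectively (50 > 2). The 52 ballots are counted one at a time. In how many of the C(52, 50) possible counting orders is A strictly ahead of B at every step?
Strict-lead orderings = 1224

Total orderings of the 52 votes with 50 for A: C(52, 50) = 1326. By the Bertrand ballot formula (Cycle Lemma / reflection principle), the number of orderings in which A is strictly ahead of B throughout is (p − q)/(p + q) · C(p + q, p) = (50 − 2)/(50 + 2) · 1326 = 1224.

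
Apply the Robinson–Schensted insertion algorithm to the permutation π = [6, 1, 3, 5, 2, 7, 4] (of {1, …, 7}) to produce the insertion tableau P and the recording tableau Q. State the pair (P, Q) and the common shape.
P = [1, 2, 4, 7] / [3, 5] / [6];  Q = [1, 3, 4, 6] / [2, 7] / [5];  common shape = (4, 2, 1)

Row-insert the values π_1, π_2, … into P one at a time, bumping the leftmost entry strictly greater than the inserted value down to the next row. The recording tableau Q records, in position (i, j), the step at which that cell was added to P.
  Insert 6 (step 1): P = [6];  Q = [1]
  Insert 1 (step 2): P = [1] / [6];  Q = [1] / [2]
  Insert 3 (step 3): P = [1, 3] / [6];  Q = [1, 3] / [2]
  Insert 5 (step 4): P = [1, 3, 5] / [6];  Q = [1, 3, 4] / [2]
  Insert 2 (step 5): P = [1, 2, 5] / [3] / [6];  Q = [1, 3, 4] / [2] / [5]
  Insert 7 (step 6): P = [1, 2, 5, 7] / [3] / [6];  Q = [1, 3, 4, 6] / [2] / [5]
  Insert 4 (step 7): P = [1, 2, 4, 7] / [3, 5] / [6];  Q = [1, 3, 4, 6] / [2, 7] / [5]
Final shape: (4, 2, 1).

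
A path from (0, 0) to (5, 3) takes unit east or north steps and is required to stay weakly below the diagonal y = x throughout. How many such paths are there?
Number of paths = 28

By the reflection principle (André's argument), the number of monotone paths to (5, 3) with n ≤ m that never go above y = x is C(8, 5) − C(8, 6) = 56 − 28 = 28.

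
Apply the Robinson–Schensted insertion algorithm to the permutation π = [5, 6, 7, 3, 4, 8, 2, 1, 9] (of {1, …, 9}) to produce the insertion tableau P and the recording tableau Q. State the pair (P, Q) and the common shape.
P = [1, 4, 7, 8, 9] / [2, 6] / [3] / [5];  Q = [1, 2, 3, 6, 9] / [4, 5] / [7] / [8];  common shape = (5, 2, 1, 1)

Row-insert the values π_1, π_2, … into P one at a time, bumping the leftmost entry strictly greater than the inserted value down to the next row. The recording tableau Q records, in position (i, j), the step at which that cell was added to P.
  Insert 5 (step 1): P = [5];  Q = [1]
  Insert 6 (step 2): P = [5, 6];  Q = [1, 2]
  Insert 7 (step 3): P = [5, 6, 7];  Q = [1, 2, 3]
  Insert 3 (step 4): P = [3, 6, 7] / [5];  Q = [1, 2, 3] / [4]
  Insert 4 (step 5): P = [3, 4, 7] / [5, 6];  Q = [1, 2, 3] / [4, 5]
  Insert 8 (step 6): P = [3, 4, 7, 8] / [5, 6];  Q = [1, 2, 3, 6] / [4, 5]
  Insert 2 (step 7): P = [2, 4, 7, 8] / [3, 6] / [5];  Q = [1, 2, 3, 6] / [4, 5] / [7]
  Insert 1 (step 8): P = [1, 4, 7, 8] / [2, 6] / [3] / [5];  Q = [1, 2, 3, 6] / [4, 5] / [7] / [8]
  Insert 9 (step 9): P = [1, 4, 7, 8, 9] / [2, 6] / [3] / [5];  Q = [1, 2, 3, 6, 9] / [4, 5] / [7] / [8]
Final shape: (5, 2, 1, 1).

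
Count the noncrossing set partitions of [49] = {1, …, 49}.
C_49 = 509552245179617138054608572

These noncrossing partitions are counted by the Catalan number C_n = (1/(n + 1)) · C(2n, n). For n = 49: C_49 = (1/50) · C(98, 49) = 25477612258980856902730428600/50 = 509552245179617138054608572.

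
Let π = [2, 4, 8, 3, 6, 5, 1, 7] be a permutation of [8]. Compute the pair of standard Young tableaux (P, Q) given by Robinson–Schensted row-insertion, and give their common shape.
P = [1, 3, 5, 7] / [2, 6] / [4] / [8];  Q = [1, 2, 3, 8] / [4, 5] / [6] / [7];  common shape = (4, 2, 1, 1)

Row-insert the values π_1, π_2, … into P one at a time, bumping the leftmost entry strictly greater than the inserted value down to the next row. The recording tableau Q records, in position (i, j), the step at which that cell was added to P.
  Insert 2 (step 1): P = [2];  Q = [1]
  Insert 4 (step 2): P = [2, 4];  Q = [1, 2]
  Insert 8 (step 3): P = [2, 4, 8];  Q = [1, 2, 3]
  Insert 3 (step 4): P = [2, 3, 8] / [4];  Q = [1, 2, 3] / [4]
  Insert 6 (step 5): P = [2, 3, 6] / [4, 8];  Q = [1, 2, 3] / [4, 5]
  Insert 5 (step 6): P = [2, 3, 5] / [4, 6] / [8];  Q = [1, 2, 3] / [4, 5] / [6]
  Insert 1 (step 7): P = [1, 3, 5] / [2, 6] / [4] / [8];  Q = [1, 2, 3] / [4, 5] / [6] / [7]
  Insert 7 (step 8): P = [1, 3, 5, 7] / [2, 6] / [4] / [8];  Q = [1, 2, 3, 8] / [4, 5] / [6] / [7]
Final shape: (4, 2, 1, 1).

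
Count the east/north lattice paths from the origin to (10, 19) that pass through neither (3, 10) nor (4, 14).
Number of paths = 16005110

Inclusion–exclusion. Total paths: C(29, 10) = 20030010. Through P₁: C(13, 3)·C(16, 7) = 3271840. Through P₂: C(18, 4)·C(11, 6) = 1413720. Since P₁ is strictly southwest of P₂, a monotone path through both must visit P₁ then P₂; paths through both = C(13, 3)·C(5, 1)·C(11, 6) = 660660. Avoid both = 20030010 − 3271840 − 1413720 + 660660 = 16005110.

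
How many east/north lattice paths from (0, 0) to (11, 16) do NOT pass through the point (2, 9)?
Number of paths = 12408695

Total paths from (0, 0) to (11, 16): C(27, 11) = 13037895. Paths through (2, 9): (paths (0, 0) → (2, 9)) × (paths (2, 9) → (11, 16)) = C(11, 2) · C(16, 9) = 55 · 11440 = 629200. Avoidance count = 13037895 − 629200 = 12408695.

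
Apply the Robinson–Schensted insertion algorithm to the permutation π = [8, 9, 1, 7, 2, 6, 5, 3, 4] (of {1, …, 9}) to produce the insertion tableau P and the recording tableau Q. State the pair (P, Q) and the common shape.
P = [1, 2, 3, 4] / [5, 9] / [6] / [7] / [8];  Q = [1, 2, 6, 9] / [3, 4] / [5] / [7] / [8];  common shape = (4, 2, 1, 1, 1)

Row-insert the values π_1, π_2, … into P one at a time, bumping the leftmost entry strictly greater than the inserted value down to the next row. The recording tableau Q records, in position (i, j), the step at which that cell was added to P.
  Insert 8 (step 1): P = [8];  Q = [1]
  Insert 9 (step 2): P = [8, 9];  Q = [1, 2]
  Insert 1 (step 3): P = [1, 9] / [8];  Q = [1, 2] / [3]
  Insert 7 (step 4): P = [1, 7] / [8, 9];  Q = [1, 2] / [3, 4]
  Insert 2 (step 5): P = [1, 2] / [7, 9] / [8];  Q = [1, 2] / [3, 4] / [5]
  Insert 6 (step 6): P = [1, 2, 6] / [7, 9] / [8];  Q = [1, 2, 6] / [3, 4] / [5]
  Insert 5 (step 7): P = [1, 2, 5] / [6, 9] / [7] / [8];  Q = [1, 2, 6] / [3, 4] / [5] / [7]
  Insert 3 (step 8): P = [1, 2, 3] / [5, 9] / [6] / [7] / [8];  Q = [1, 2, 6] / [3, 4] / [5] / [7] / [8]
  Insert 4 (step 9): P = [1, 2, 3, 4] / [5, 9] / [6] / [7] / [8];  Q = [1, 2, 6, 9] / [3, 4] / [5] / [7] / [8]
Final shape: (4, 2, 1, 1, 1).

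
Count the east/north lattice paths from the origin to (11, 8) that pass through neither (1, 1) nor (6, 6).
Number of paths = 27866

Inclusion–exclusion. Total paths: C(19, 11) = 75582. Through P₁: C(2, 1)·C(17, 10) = 38896. Through P₂: C(12, 6)·C(7, 5) = 19404. Since P₁ is strictly southwest of P₂, a monotone path through both must visit P₁ then P₂; paths through both = C(2, 1)·C(10, 5)·C(7, 5) = 10584. Avoid both = 75582 − 38896 − 19404 + 10584 = 27866.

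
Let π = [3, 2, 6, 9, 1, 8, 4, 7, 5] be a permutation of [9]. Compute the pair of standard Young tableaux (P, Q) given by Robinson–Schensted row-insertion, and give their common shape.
P = [1, 4, 5] / [2, 6, 7] / [3, 8] / [9];  Q = [1, 3, 4] / [2, 6, 8] / [5, 7] / [9];  common shape = (3, 3, 2, 1)

Row-insert the values π_1, π_2, … into P one at a time, bumping the leftmost entry strictly greater than the inserted value down to the next row. The recording tableau Q records, in position (i, j), the step at which that cell was added to P.
  Insert 3 (step 1): P = [3];  Q = [1]
  Insert 2 (step 2): P = [2] / [3];  Q = [1] / [2]
  Insert 6 (step 3): P = [2, 6] / [3];  Q = [1, 3] / [2]
  Insert 9 (step 4): P = [2, 6, 9] / [3];  Q = [1, 3, 4] / [2]
  Insert 1 (step 5): P = [1, 6, 9] / [2] / [3];  Q = [1, 3, 4] / [2] / [5]
  Insert 8 (step 6): P = [1, 6, 8] / [2, 9] / [3];  Q = [1, 3, 4] / [2, 6] / [5]
  Insert 4 (step 7): P = [1, 4, 8] / [2, 6] / [3, 9];  Q = [1, 3, 4] / [2, 6] / [5, 7]
  Insert 7 (step 8): P = [1, 4, 7] / [2, 6, 8] / [3, 9];  Q = [1, 3, 4] / [2, 6, 8] / [5, 7]
  Insert 5 (step 9): P = [1, 4, 5] / [2, 6, 7] / [3, 8] / [9];  Q = [1, 3, 4] / [2, 6, 8] / [5, 7] / [9]
Final shape: (3, 3, 2, 1).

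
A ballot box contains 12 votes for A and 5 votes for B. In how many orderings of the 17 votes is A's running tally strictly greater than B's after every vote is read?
Strict-lead orderings = 2548

Total orderings of the 17 votes with 12 for A: C(17, 12) = 6188. By the Bertrand ballot formula (Cycle Lemma / reflection principle), the number of orderings in which A is strictly ahead of B throughout is (p − q)/(p + q) · C(p + q, p) = (12 − 5)/(12 + 5) · 6188 = 2548.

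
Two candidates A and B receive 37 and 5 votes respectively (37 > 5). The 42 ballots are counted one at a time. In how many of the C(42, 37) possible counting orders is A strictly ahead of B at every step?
Strict-lead orderings = 648128

Total orderings of the 42 votes with 37 for A: C(42, 37) = 850668. By the Bertrand ballot formula (Cycle Lemma / reflection principle), the number of orderings in which A is strictly ahead of B throughout is (p − q)/(p + q) · C(p + q, p) = (37 − 5)/(37 + 5) · 850668 = 648128.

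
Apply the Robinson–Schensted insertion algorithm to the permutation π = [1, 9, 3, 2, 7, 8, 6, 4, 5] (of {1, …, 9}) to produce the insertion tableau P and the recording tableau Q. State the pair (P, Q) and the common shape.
P = [1, 2, 4, 5] / [3, 6, 8] / [7] / [9];  Q = [1, 2, 5, 6] / [3, 7, 9] / [4] / [8];  common shape = (4, 3, 1, 1)

Row-insert the values π_1, π_2, … into P one at a time, bumping the leftmost entry strictly greater than the inserted value down to the next row. The recording tableau Q records, in position (i, j), the step at which that cell was added to P.
  Insert 1 (step 1): P = [1];  Q = [1]
  Insert 9 (step 2): P = [1, 9];  Q = [1, 2]
  Insert 3 (step 3): P = [1, 3] / [9];  Q = [1, 2] / [3]
  Insert 2 (step 4): P = [1, 2] / [3] / [9];  Q = [1, 2] / [3] / [4]
  Insert 7 (step 5): P = [1, 2, 7] / [3] / [9];  Q = [1, 2, 5] / [3] / [4]
  Insert 8 (step 6): P = [1, 2, 7, 8] / [3] / [9];  Q = [1, 2, 5, 6] / [3] / [4]
  Insert 6 (step 7): P = [1, 2, 6, 8] / [3, 7] / [9];  Q = [1, 2, 5, 6] / [3, 7] / [4]
  Insert 4 (step 8): P = [1, 2, 4, 8] / [3, 6] / [7] / [9];  Q = [1, 2, 5, 6] / [3, 7] / [4] / [8]
  Insert 5 (step 9): P = [1, 2, 4, 5] / [3, 6, 8] / [7] / [9];  Q = [1, 2, 5, 6] / [3, 7, 9] / [4] / [8]
Final shape: (4, 3, 1, 1).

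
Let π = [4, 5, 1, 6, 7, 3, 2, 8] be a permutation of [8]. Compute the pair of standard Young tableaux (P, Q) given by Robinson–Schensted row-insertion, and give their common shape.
P = [1, 2, 6, 7, 8] / [3, 5] / [4];  Q = [1, 2, 4, 5, 8] / [3, 6] / [7];  common shape = (5, 2, 1)

Row-insert the values π_1, π_2, … into P one at a time, bumping the leftmost entry strictly greater than the inserted value down to the next row. The recording tableau Q records, in position (i, j), the step at which that cell was added to P.
  Insert 4 (step 1): P = [4];  Q = [1]
  Insert 5 (step 2): P = [4, 5];  Q = [1, 2]
  Insert 1 (step 3): P = [1, 5] / [4];  Q = [1, 2] / [3]
  Insert 6 (step 4): P = [1, 5, 6] / [4];  Q = [1, 2, 4] / [3]
  Insert 7 (step 5): P = [1, 5, 6, 7] / [4];  Q = [1, 2, 4, 5] / [3]
  Insert 3 (step 6): P = [1, 3, 6, 7] / [4, 5];  Q = [1, 2, 4, 5] / [3, 6]
  Insert 2 (step 7): P = [1, 2, 6, 7] / [3, 5] / [4];  Q = [1, 2, 4, 5] / [3, 6] / [7]
  Insert 8 (step 8): P = [1, 2, 6, 7, 8] / [3, 5] / [4];  Q = [1, 2, 4, 5, 8] / [3, 6] / [7]
Final shape: (5, 2, 1).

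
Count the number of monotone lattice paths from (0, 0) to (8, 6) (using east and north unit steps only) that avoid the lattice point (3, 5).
Number of paths = 2667

Total paths from (0, 0) to (8, 6): C(14, 8) = 3003. Paths through (3, 5): (paths (0, 0) → (3, 5)) × (paths (3, 5) → (8, 6)) = C(8, 3) · C(6, 5) = 56 · 6 = 336. Avoidance count = 3003 − 336 = 2667.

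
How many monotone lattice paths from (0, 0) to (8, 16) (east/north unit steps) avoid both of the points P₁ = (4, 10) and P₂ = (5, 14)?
Number of paths = 459031

Inclusion–exclusion. Total paths: C(24, 8) = 735471. Through P₁: C(14, 4)·C(10, 4) = 210210. Through P₂: C(19, 5)·C(5, 3) = 116280. Since P₁ is strictly southwest of P₂, a monotone path through both must visit P₁ then P₂; paths through both = C(14, 4)·C(5, 1)·C(5, 3) = 50050. Avoid both = 735471 − 210210 − 116280 + 50050 = 459031.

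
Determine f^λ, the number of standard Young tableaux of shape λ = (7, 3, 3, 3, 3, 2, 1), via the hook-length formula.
# SYT of shape (7, 3, 3, 3, 3, 2, 1) = 835665600

Hook-length formula: f^λ = n! / Π hook(c), product over all cells c of the Young diagram. For λ = (7, 3, 3, 3, 3, 2, 1), n = 22 boxes. Hook lengths by row (left-to-right, top-to-bottom): [13, 11, 9, 4, 3, 2, 1]; [8, 6, 4]; [7, 5, 3]; [6, 4, 2]; [5, 3, 1]; [3, 1]; [1]. Product of hooks = 1345036492800. So f^λ = 22! / 1345036492800 = 1124000727777607680000 / 1345036492800 = 835665600.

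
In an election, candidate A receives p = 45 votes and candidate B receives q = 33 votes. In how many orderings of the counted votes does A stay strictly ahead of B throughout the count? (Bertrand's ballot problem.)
Strict-lead orderings = 1677257488278232514920

Total orderings of the 78 votes with 45 for A: C(78, 45) = 10902173673808511346980. By the Bertrand ballot formula (Cycle Lemma / reflection principle), the number of orderings in which A is strictly ahead of B throughout is (p − q)/(p + q) · C(p + q, p) = (45 − 33)/(45 + 33) · 10902173673808511346980 = 1677257488278232514920.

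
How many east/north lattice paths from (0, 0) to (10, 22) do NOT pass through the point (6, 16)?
Number of paths = 48843510

Total paths from (0, 0) to (10, 22): C(32, 10) = 64512240. Paths through (6, 16): (paths (0, 0) → (6, 16)) × (paths (6, 16) → (10, 22)) = C(22, 6) · C(10, 4) = 74613 · 210 = 15668730. Avoidance count = 64512240 − 15668730 = 48843510.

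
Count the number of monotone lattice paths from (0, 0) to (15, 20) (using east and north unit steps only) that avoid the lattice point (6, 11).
Number of paths = 2646222040

Total paths from (0, 0) to (15, 20): C(35, 15) = 3247943160. Paths through (6, 11): (paths (0, 0) → (6, 11)) × (paths (6, 11) → (15, 20)) = C(17, 6) · C(18, 9) = 12376 · 48620 = 601721120. Avoidance count = 3247943160 − 601721120 = 2646222040.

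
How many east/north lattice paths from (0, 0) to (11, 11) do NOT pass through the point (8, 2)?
Number of paths = 695532

Total paths from (0, 0) to (11, 11): C(22, 11) = 705432. Paths through (8, 2): (paths (0, 0) → (8, 2)) × (paths (8, 2) → (11, 11)) = C(10, 8) · C(12, 3) = 45 · 220 = 9900. Avoidance count = 705432 − 9900 = 695532.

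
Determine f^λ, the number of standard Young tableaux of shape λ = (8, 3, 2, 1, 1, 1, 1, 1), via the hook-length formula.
# SYT of shape (8, 3, 2, 1, 1, 1, 1, 1) = 2489344

Hook-length formula: f^λ = n! / Π hook(c), product over all cells c of the Young diagram. For λ = (8, 3, 2, 1, 1, 1, 1, 1), n = 18 boxes. Hook lengths by row (left-to-right, top-to-bottom): [15, 9, 7, 5, 4, 3, 2, 1]; [9, 3, 1]; [7, 1]; [5]; [4]; [3]; [2]; [1]. Product of hooks = 2571912000. So f^λ = 18! / 2571912000 = 6402373705728000 / 2571912000 = 2489344.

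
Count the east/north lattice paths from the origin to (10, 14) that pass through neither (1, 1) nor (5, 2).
Number of paths = 898348

Inclusion–exclusion. Total paths: C(24, 10) = 1961256. Through P₁: C(2, 1)·C(22, 9) = 994840. Through P₂: C(7, 5)·C(17, 5) = 129948. Since P₁ is strictly southwest of P₂, a monotone path through both must visit P₁ then P₂; paths through both = C(2, 1)·C(5, 4)·C(17, 5) = 61880. Avoid both = 1961256 − 994840 − 129948 + 61880 = 898348.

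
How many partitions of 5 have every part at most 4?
p(5, parts ≤ 4) = 6

Partitions of 5 with all parts ≤ 4: 4+1, 3+2, 3+1+1, 2+2+1, 2+1+1+1, 1+1+1+1+1. Count = 6.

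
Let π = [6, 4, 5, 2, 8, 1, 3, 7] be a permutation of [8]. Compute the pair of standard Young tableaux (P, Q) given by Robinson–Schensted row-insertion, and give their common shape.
P = [1, 3, 7] / [2, 5, 8] / [4] / [6];  Q = [1, 3, 5] / [2, 7, 8] / [4] / [6];  common shape = (3, 3, 1, 1)

Row-insert the values π_1, π_2, … into P one at a time, bumping the leftmost entry strictly greater than the inserted value down to the next row. The recording tableau Q records, in position (i, j), the step at which that cell was added to P.
  Insert 6 (step 1): P = [6];  Q = [1]
  Insert 4 (step 2): P = [4] / [6];  Q = [1] / [2]
  Insert 5 (step 3): P = [4, 5] / [6];  Q = [1, 3] / [2]
  Insert 2 (step 4): P = [2, 5] / [4] / [6];  Q = [1, 3] / [2] / [4]
  Insert 8 (step 5): P = [2, 5, 8] / [4] / [6];  Q = [1, 3, 5] / [2] / [4]
  Insert 1 (step 6): P = [1, 5, 8] / [2] / [4] / [6];  Q = [1, 3, 5] / [2] / [4] / [6]
  Insert 3 (step 7): P = [1, 3, 8] / [2, 5] / [4] / [6];  Q = [1, 3, 5] / [2, 7] / [4] / [6]
  Insert 7 (step 8): P = [1, 3, 7] / [2, 5, 8] / [4] / [6];  Q = [1, 3, 5] / [2, 7, 8] / [4] / [6]
Final shape: (3, 3, 1, 1).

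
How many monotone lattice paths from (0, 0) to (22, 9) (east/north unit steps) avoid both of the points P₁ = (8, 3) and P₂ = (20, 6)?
Number of paths = 12213125

Inclusion–exclusion. Total paths: C(31, 22) = 20160075. Through P₁: C(11, 8)·C(20, 14) = 6395400. Through P₂: C(26, 20)·C(5, 2) = 2302300. Since P₁ is strictly southwest of P₂, a monotone path through both must visit P₁ then P₂; paths through both = C(11, 8)·C(15, 12)·C(5, 2) = 750750. Avoid both = 20160075 − 6395400 − 2302300 + 750750 = 12213125.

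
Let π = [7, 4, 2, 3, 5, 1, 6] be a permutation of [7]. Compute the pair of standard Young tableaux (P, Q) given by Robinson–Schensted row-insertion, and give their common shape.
P = [1, 3, 5, 6] / [2] / [4] / [7];  Q = [1, 4, 5, 7] / [2] / [3] / [6];  common shape = (4, 1, 1, 1)

Row-insert the values π_1, π_2, … into P one at a time, bumping the leftmost entry strictly greater than the inserted value down to the next row. The recording tableau Q records, in position (i, j), the step at which that cell was added to P.
  Insert 7 (step 1): P = [7];  Q = [1]
  Insert 4 (step 2): P = [4] / [7];  Q = [1] / [2]
  Insert 2 (step 3): P = [2] / [4] / [7];  Q = [1] / [2] / [3]
  Insert 3 (step 4): P = [2, 3] / [4] / [7];  Q = [1, 4] / [2] / [3]
  Insert 5 (step 5): P = [2, 3, 5] / [4] / [7];  Q = [1, 4, 5] / [2] / [3]
  Insert 1 (step 6): P = [1, 3, 5] / [2] / [4] / [7];  Q = [1, 4, 5] / [2] / [3] / [6]
  Insert 6 (step 7): P = [1, 3, 5, 6] / [2] / [4] / [7];  Q = [1, 4, 5, 7] / [2] / [3] / [6]
Final shape: (4, 1, 1, 1).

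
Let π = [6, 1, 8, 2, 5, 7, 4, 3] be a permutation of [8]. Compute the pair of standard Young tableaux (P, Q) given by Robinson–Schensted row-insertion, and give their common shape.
P = [1, 2, 3, 7] / [4, 8] / [5] / [6];  Q = [1, 3, 5, 6] / [2, 4] / [7] / [8];  common shape = (4, 2, 1, 1)

Row-insert the values π_1, π_2, … into P one at a time, bumping the leftmost entry strictly greater than the inserted value down to the next row. The recording tableau Q records, in position (i, j), the step at which that cell was added to P.
  Insert 6 (step 1): P = [6];  Q = [1]
  Insert 1 (step 2): P = [1] / [6];  Q = [1] / [2]
  Insert 8 (step 3): P = [1, 8] / [6];  Q = [1, 3] / [2]
  Insert 2 (step 4): P = [1, 2] / [6, 8];  Q = [1, 3] / [2, 4]
  Insert 5 (step 5): P = [1, 2, 5] / [6, 8];  Q = [1, 3, 5] / [2, 4]
  Insert 7 (step 6): P = [1, 2, 5, 7] / [6, 8];  Q = [1, 3, 5, 6] / [2, 4]
  Insert 4 (step 7): P = [1, 2, 4, 7] / [5, 8] / [6];  Q = [1, 3, 5, 6] / [2, 4] / [7]
  Insert 3 (step 8): P = [1, 2, 3, 7] / [4, 8] / [5] / [6];  Q = [1, 3, 5, 6] / [2, 4] / [7] / [8]
Final shape: (4, 2, 1, 1).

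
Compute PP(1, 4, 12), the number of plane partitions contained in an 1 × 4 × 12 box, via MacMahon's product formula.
PP(1, 4, 12) = 1820

Evaluate the triple product over i = 1..1, j = 1..4, k = 1..12. The factors are (2/1) · (3/2) · (4/3) · (5/4) · (6/5) · (7/6) · (8/7) · (9/8) · … (48 factors total). The numerators and denominators telescope so the product is an integer; carrying out the multiplication exactly gives PP(1, 4, 12) = 1820.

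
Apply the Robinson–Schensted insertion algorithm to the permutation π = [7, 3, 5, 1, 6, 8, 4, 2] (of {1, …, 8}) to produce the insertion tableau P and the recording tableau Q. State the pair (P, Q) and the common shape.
P = [1, 2, 6, 8] / [3, 4] / [5] / [7];  Q = [1, 3, 5, 6] / [2, 7] / [4] / [8];  common shape = (4, 2, 1, 1)

Row-insert the values π_1, π_2, … into P one at a time, bumping the leftmost entry strictly greater than the inserted value down to the next row. The recording tableau Q records, in position (i, j), the step at which that cell was added to P.
  Insert 7 (step 1): P = [7];  Q = [1]
  Insert 3 (step 2): P = [3] / [7];  Q = [1] / [2]
  Insert 5 (step 3): P = [3, 5] / [7];  Q = [1, 3] / [2]
  Insert 1 (step 4): P = [1, 5] / [3] / [7];  Q = [1, 3] / [2] / [4]
  Insert 6 (step 5): P = [1, 5, 6] / [3] / [7];  Q = [1, 3, 5] / [2] / [4]
  Insert 8 (step 6): P = [1, 5, 6, 8] / [3] / [7];  Q = [1, 3, 5, 6] / [2] / [4]
  Insert 4 (step 7): P = [1, 4, 6, 8] / [3, 5] / [7];  Q = [1, 3, 5, 6] / [2, 7] / [4]
  Insert 2 (step 8): P = [1, 2, 6, 8] / [3, 4] / [5] / [7];  Q = [1, 3, 5, 6] / [2, 7] / [4] / [8]
Final shape: (4, 2, 1, 1).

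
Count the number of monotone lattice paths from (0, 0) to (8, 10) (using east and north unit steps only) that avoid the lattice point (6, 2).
Number of paths = 42498

Total paths from (0, 0) to (8, 10): C(18, 8) = 43758. Paths through (6, 2): (paths (0, 0) → (6, 2)) × (paths (6, 2) → (8, 10)) = C(8, 6) · C(10, 2) = 28 · 45 = 1260. Avoidance count = 43758 − 1260 = 42498.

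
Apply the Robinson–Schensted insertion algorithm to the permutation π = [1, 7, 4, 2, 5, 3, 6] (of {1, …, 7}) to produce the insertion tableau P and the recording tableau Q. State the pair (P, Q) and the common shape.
P = [1, 2, 3, 6] / [4, 5] / [7];  Q = [1, 2, 5, 7] / [3, 6] / [4];  common shape = (4, 2, 1)

Row-insert the values π_1, π_2, … into P one at a time, bumping the leftmost entry strictly greater than the inserted value down to the next row. The recording tableau Q records, in position (i, j), the step at which that cell was added to P.
  Insert 1 (step 1): P = [1];  Q = [1]
  Insert 7 (step 2): P = [1, 7];  Q = [1, 2]
  Insert 4 (step 3): P = [1, 4] / [7];  Q = [1, 2] / [3]
  Insert 2 (step 4): P = [1, 2] / [4] / [7];  Q = [1, 2] / [3] / [4]
  Insert 5 (step 5): P = [1, 2, 5] / [4] / [7];  Q = [1, 2, 5] / [3] / [4]
  Insert 3 (step 6): P = [1, 2, 3] / [4, 5] / [7];  Q = [1, 2, 5] / [3, 6] / [4]
  Insert 6 (step 7): P = [1, 2, 3, 6] / [4, 5] / [7];  Q = [1, 2, 5, 7] / [3, 6] / [4]
Final shape: (4, 2, 1).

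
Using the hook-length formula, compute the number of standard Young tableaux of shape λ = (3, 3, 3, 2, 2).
# SYT of shape (3, 3, 3, 2, 2) = 3432

Hook-length formula: f^λ = n! / Π hook(c), product over all cells c of the Young diagram. For λ = (3, 3, 3, 2, 2), n = 13 boxes. Hook lengths by row (left-to-right, top-to-bottom): [7, 6, 3]; [6, 5, 2]; [5, 4, 1]; [3, 2]; [2, 1]. Product of hooks = 1814400. So f^λ = 13! / 1814400 = 6227020800 / 1814400 = 3432.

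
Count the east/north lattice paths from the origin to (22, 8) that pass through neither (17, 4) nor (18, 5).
Number of paths = 4340050

Inclusion–exclusion. Total paths: C(30, 22) = 5852925. Through P₁: C(21, 17)·C(9, 5) = 754110. Through P₂: C(23, 18)·C(7, 4) = 1177715. Since P₁ is strictly southwest of P₂, a monotone path through both must visit P₁ then P₂; paths through both = C(21, 17)·C(2, 1)·C(7, 4) = 418950. Avoid both = 5852925 − 754110 − 1177715 + 418950 = 4340050.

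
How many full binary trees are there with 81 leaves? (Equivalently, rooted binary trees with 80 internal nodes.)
C_80 = 1136359577947336271931632877004667456667613940

These full binary trees are counted by the Catalan number C_n = (1/(n + 1)) · C(2n, n). For n = 80: C_80 = (1/81) · C(160, 80) = 92045125813734238026462263037378063990076729140/81 = 1136359577947336271931632877004667456667613940.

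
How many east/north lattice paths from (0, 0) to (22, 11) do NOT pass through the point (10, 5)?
Number of paths = 137789028

Total paths from (0, 0) to (22, 11): C(33, 22) = 193536720. Paths through (10, 5): (paths (0, 0) → (10, 5)) × (paths (10, 5) → (22, 11)) = C(15, 10) · C(18, 12) = 3003 · 18564 = 55747692. Avoidance count = 193536720 − 55747692 = 137789028.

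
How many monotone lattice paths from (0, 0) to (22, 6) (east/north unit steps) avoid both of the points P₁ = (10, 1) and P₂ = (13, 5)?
Number of paths = 226842

Inclusion–exclusion. Total paths: C(28, 22) = 376740. Through P₁: C(11, 10)·C(17, 12) = 68068. Through P₂: C(18, 13)·C(10, 9) = 85680. Since P₁ is strictly southwest of P₂, a monotone path through both must visit P₁ then P₂; paths through both = C(11, 10)·C(7, 3)·C(10, 9) = 3850. Avoid both = 376740 − 68068 − 85680 + 3850 = 226842.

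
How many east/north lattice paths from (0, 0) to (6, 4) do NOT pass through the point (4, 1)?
Number of paths = 160

Total paths from (0, 0) to (6, 4): C(10, 6) = 210. Paths through (4, 1): (paths (0, 0) → (4, 1)) × (paths (4, 1) → (6, 4)) = C(5, 4) · C(5, 2) = 5 · 10 = 50. Avoidance count = 210 − 50 = 160.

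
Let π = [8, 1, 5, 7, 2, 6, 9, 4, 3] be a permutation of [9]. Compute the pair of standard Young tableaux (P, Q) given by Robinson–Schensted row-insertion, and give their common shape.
P = [1, 2, 3, 9] / [4, 6] / [5] / [7] / [8];  Q = [1, 3, 4, 7] / [2, 6] / [5] / [8] / [9];  common shape = (4, 2, 1, 1, 1)

Row-insert the values π_1, π_2, … into P one at a time, bumping the leftmost entry strictly greater than the inserted value down to the next row. The recording tableau Q records, in position (i, j), the step at which that cell was added to P.
  Insert 8 (step 1): P = [8];  Q = [1]
  Insert 1 (step 2): P = [1] / [8];  Q = [1] / [2]
  Insert 5 (step 3): P = [1, 5] / [8];  Q = [1, 3] / [2]
  Insert 7 (step 4): P = [1, 5, 7] / [8];  Q = [1, 3, 4] / [2]
  Insert 2 (step 5): P = [1, 2, 7] / [5] / [8];  Q = [1, 3, 4] / [2] / [5]
  Insert 6 (step 6): P = [1, 2, 6] / [5, 7] / [8];  Q = [1, 3, 4] / [2, 6] / [5]
  Insert 9 (step 7): P = [1, 2, 6, 9] / [5, 7] / [8];  Q = [1, 3, 4, 7] / [2, 6] / [5]
  Insert 4 (step 8): P = [1, 2, 4, 9] / [5, 6] / [7] / [8];  Q = [1, 3, 4, 7] / [2, 6] / [5] / [8]
  Insert 3 (step 9): P = [1, 2, 3, 9] / [4, 6] / [5] / [7] / [8];  Q = [1, 3, 4, 7] / [2, 6] / [5] / [8] / [9]
Final shape: (4, 2, 1, 1, 1).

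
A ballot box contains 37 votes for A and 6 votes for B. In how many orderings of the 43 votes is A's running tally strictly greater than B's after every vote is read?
Strict-lead orderings = 4395118

Total orderings of the 43 votes with 37 for A: C(43, 37) = 6096454. By the Bertrand ballot formula (Cycle Lemma / reflection principle), the number of orderings in which A is strictly ahead of B throughout is (p − q)/(p + q) · C(p + q, p) = (37 − 6)/(37 + 6) · 6096454 = 4395118.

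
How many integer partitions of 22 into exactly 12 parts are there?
p(22, 12 parts) = 42

Partitions of n into exactly k parts are in bijection with partitions of n − k into at most k parts (subtract 1 from each part). So p(22, exactly 12) = p(10, parts ≤ 12). Computing via the recurrence p(m, j) = p(m, j−1) + p(m−j, j) gives 42.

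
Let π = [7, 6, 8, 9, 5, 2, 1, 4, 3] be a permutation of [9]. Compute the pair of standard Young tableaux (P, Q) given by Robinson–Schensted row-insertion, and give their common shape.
P = [1, 3, 9] / [2, 4] / [5, 8] / [6] / [7];  Q = [1, 3, 4] / [2, 8] / [5, 9] / [6] / [7];  common shape = (3, 2, 2, 1, 1)

Row-insert the values π_1, π_2, … into P one at a time, bumping the leftmost entry strictly greater than the inserted value down to the next row. The recording tableau Q records, in position (i, j), the step at which that cell was added to P.
  Insert 7 (step 1): P = [7];  Q = [1]
  Insert 6 (step 2): P = [6] / [7];  Q = [1] / [2]
  Insert 8 (step 3): P = [6, 8] / [7];  Q = [1, 3] / [2]
  Insert 9 (step 4): P = [6, 8, 9] / [7];  Q = [1, 3, 4] / [2]
  Insert 5 (step 5): P = [5, 8, 9] / [6] / [7];  Q = [1, 3, 4] / [2] / [5]
  Insert 2 (step 6): P = [2, 8, 9] / [5] / [6] / [7];  Q = [1, 3, 4] / [2] / [5] / [6]
  Insert 1 (step 7): P = [1, 8, 9] / [2] / [5] / [6] / [7];  Q = [1, 3, 4] / [2] / [5] / [6] / [7]
  Insert 4 (step 8): P = [1, 4, 9] / [2, 8] / [5] / [6] / [7];  Q = [1, 3, 4] / [2, 8] / [5] / [6] / [7]
  Insert 3 (step 9): P = [1, 3, 9] / [2, 4] / [5, 8] / [6] / [7];  Q = [1, 3, 4] / [2, 8] / [5, 9] / [6] / [7]
Final shape: (3, 2, 2, 1, 1).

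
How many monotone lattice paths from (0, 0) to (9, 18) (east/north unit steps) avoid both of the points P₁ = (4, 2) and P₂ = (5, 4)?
Number of paths = 4133730

Inclusion–exclusion. Total paths: C(27, 9) = 4686825. Through P₁: C(6, 4)·C(21, 5) = 305235. Through P₂: C(9, 5)·C(18, 4) = 385560. Since P₁ is strictly southwest of P₂, a monotone path through both must visit P₁ then P₂; paths through both = C(6, 4)·C(3, 1)·C(18, 4) = 137700. Avoid both = 4686825 − 305235 − 385560 + 137700 = 4133730.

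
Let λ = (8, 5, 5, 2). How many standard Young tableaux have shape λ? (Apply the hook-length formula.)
# SYT of shape (8, 5, 5, 2) = 30232800

Hook-length formula: f^λ = n! / Π hook(c), product over all cells c of the Young diagram. For λ = (8, 5, 5, 2), n = 20 boxes. Hook lengths by row (left-to-right, top-to-bottom): [11, 10, 8, 7, 6, 3, 2, 1]; [7, 6, 4, 3, 2]; [6, 5, 3, 2, 1]; [2, 1]. Product of hooks = 80472268800. So f^λ = 20! / 80472268800 = 2432902008176640000 / 80472268800 = 30232800.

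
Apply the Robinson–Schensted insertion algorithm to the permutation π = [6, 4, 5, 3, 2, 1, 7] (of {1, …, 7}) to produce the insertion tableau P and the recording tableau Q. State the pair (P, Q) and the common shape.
P = [1, 5, 7] / [2] / [3] / [4] / [6];  Q = [1, 3, 7] / [2] / [4] / [5] / [6];  common shape = (3, 1, 1, 1, 1)

Row-insert the values π_1, π_2, … into P one at a time, bumping the leftmost entry strictly greater than the inserted value down to the next row. The recording tableau Q records, in position (i, j), the step at which that cell was added to P.
  Insert 6 (step 1): P = [6];  Q = [1]
  Insert 4 (step 2): P = [4] / [6];  Q = [1] / [2]
  Insert 5 (step 3): P = [4, 5] / [6];  Q = [1, 3] / [2]
  Insert 3 (step 4): P = [3, 5] / [4] / [6];  Q = [1, 3] / [2] / [4]
  Insert 2 (step 5): P = [2, 5] / [3] / [4] / [6];  Q = [1, 3] / [2] / [4] / [5]
  Insert 1 (step 6): P = [1, 5] / [2] / [3] / [4] / [6];  Q = [1, 3] / [2] / [4] / [5] / [6]
  Insert 7 (step 7): P = [1, 5, 7] / [2] / [3] / [4] / [6];  Q = [1, 3, 7] / [2] / [4] / [5] / [6]
Final shape: (3, 1, 1, 1, 1).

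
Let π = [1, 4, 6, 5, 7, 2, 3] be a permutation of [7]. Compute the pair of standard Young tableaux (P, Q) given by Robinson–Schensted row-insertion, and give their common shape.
P = [1, 2, 3, 7] / [4, 5] / [6];  Q = [1, 2, 3, 5] / [4, 7] / [6];  common shape = (4, 2, 1)

Row-insert the values π_1, π_2, … into P one at a time, bumping the leftmost entry strictly greater than the inserted value down to the next row. The recording tableau Q records, in position (i, j), the step at which that cell was added to P.
  Insert 1 (step 1): P = [1];  Q = [1]
  Insert 4 (step 2): P = [1, 4];  Q = [1, 2]
  Insert 6 (step 3): P = [1, 4, 6];  Q = [1, 2, 3]
  Insert 5 (step 4): P = [1, 4, 5] / [6];  Q = [1, 2, 3] / [4]
  Insert 7 (step 5): P = [1, 4, 5, 7] / [6];  Q = [1, 2, 3, 5] / [4]
  Insert 2 (step 6): P = [1, 2, 5, 7] / [4] / [6];  Q = [1, 2, 3, 5] / [4] / [6]
  Insert 3 (step 7): P = [1, 2, 3, 7] / [4, 5] / [6];  Q = [1, 2, 3, 5] / [4, 7] / [6]
Final shape: (4, 2, 1).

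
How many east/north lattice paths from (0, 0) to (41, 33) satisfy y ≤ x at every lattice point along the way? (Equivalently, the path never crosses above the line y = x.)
Number of paths = 244022048106645106494

By the reflection principle (André's argument), the number of monotone paths to (41, 33) with n ≤ m that never go above y = x is C(74, 41) − C(74, 42) = 1138769557831010496972 − 894747509724365390478 = 244022048106645106494.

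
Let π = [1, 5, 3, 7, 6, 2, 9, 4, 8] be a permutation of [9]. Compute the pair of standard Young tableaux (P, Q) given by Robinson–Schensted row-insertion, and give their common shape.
P = [1, 2, 4, 8] / [3, 6, 9] / [5, 7];  Q = [1, 2, 4, 7] / [3, 5, 9] / [6, 8];  common shape = (4, 3, 2)

Row-insert the values π_1, π_2, … into P one at a time, bumping the leftmost entry strictly greater than the inserted value down to the next row. The recording tableau Q records, in position (i, j), the step at which that cell was added to P.
  Insert 1 (step 1): P = [1];  Q = [1]
  Insert 5 (step 2): P = [1, 5];  Q = [1, 2]
  Insert 3 (step 3): P = [1, 3] / [5];  Q = [1, 2] / [3]
  Insert 7 (step 4): P = [1, 3, 7] / [5];  Q = [1, 2, 4] / [3]
  Insert 6 (step 5): P = [1, 3, 6] / [5, 7];  Q = [1, 2, 4] / [3, 5]
  Insert 2 (step 6): P = [1, 2, 6] / [3, 7] / [5];  Q = [1, 2, 4] / [3, 5] / [6]
  Insert 9 (step 7): P = [1, 2, 6, 9] / [3, 7] / [5];  Q = [1, 2, 4, 7] / [3, 5] / [6]
  Insert 4 (step 8): P = [1, 2, 4, 9] / [3, 6] / [5, 7];  Q = [1, 2, 4, 7] / [3, 5] / [6, 8]
  Insert 8 (step 9): P = [1, 2, 4, 8] / [3, 6, 9] / [5, 7];  Q = [1, 2, 4, 7] / [3, 5, 9] / [6, 8]
Final shape: (4, 3, 2).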